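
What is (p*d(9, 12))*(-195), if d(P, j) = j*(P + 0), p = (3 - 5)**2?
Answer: -84240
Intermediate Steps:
p = 4 (p = (-2)**2 = 4)
d(P, j) = P*j (d(P, j) = j*P = P*j)
(p*d(9, 12))*(-195) = (4*(9*12))*(-195) = (4*108)*(-195) = 432*(-195) = -84240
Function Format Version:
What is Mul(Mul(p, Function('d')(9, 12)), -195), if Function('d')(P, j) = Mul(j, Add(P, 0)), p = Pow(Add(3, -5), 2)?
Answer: -84240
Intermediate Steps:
p = 4 (p = Pow(-2, 2) = 4)
Function('d')(P, j) = Mul(P, j) (Function('d')(P, j) = Mul(j, P) = Mul(P, j))
Mul(Mul(p, Function('d')(9, 12)), -195) = Mul(Mul(4, Mul(9, 12)), -195) = Mul(Mul(4, 108), -195) = Mul(432, -195) = -84240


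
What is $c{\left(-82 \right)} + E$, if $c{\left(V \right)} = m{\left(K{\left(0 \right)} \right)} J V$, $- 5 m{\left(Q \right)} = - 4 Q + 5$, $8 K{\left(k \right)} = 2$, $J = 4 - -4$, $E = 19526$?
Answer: $\frac{100254}{5} \approx 20051.0$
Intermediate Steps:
$J = 8$ ($J = 4 + 4 = 8$)
$K{\left(k \right)} = \frac{1}{4}$ ($K{\left(k \right)} = \frac{1}{8} \cdot 2 = \frac{1}{4}$)
$m{\left(Q \right)} = -1 + \frac{4 Q}{5}$ ($m{\left(Q \right)} = - \frac{- 4 Q + 5}{5} = - \frac{5 - 4 Q}{5} = -1 + \frac{4 Q}{5}$)
$c{\left(V \right)} = - \frac{32 V}{5}$ ($c{\left(V \right)} = \left(-1 + \frac{4}{5} \cdot \frac{1}{4}\right) 8 V = \left(-1 + \frac{1}{5}\right) 8 V = \left(- \frac{4}{5}\right) 8 V = - \frac{32 V}{5}$)
$c{\left(-82 \right)} + E = \left(- \frac{32}{5}\right) \left(-82\right) + 19526 = \frac{2624}{5} + 19526 = \frac{100254}{5}$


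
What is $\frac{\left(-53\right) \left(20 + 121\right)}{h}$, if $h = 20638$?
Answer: $- \frac{7473}{20638} \approx -0.3621$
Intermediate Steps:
$\frac{\left(-53\right) \left(20 + 121\right)}{h} = \frac{\left(-53\right) \left(20 + 121\right)}{20638} = \left(-53\right) 141 \cdot \frac{1}{20638} = \left(-7473\right) \frac{1}{20638} = - \frac{7473}{20638}$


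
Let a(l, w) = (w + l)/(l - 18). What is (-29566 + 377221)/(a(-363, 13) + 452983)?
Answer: 132456555/172586873 ≈ 0.76748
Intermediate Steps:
a(l, w) = (l + w)/(-18 + l)
(-29566 + 377221)/(a(-363, 13) + 452983) = (-29566 + 377221)/((-363 + 13)/(-18 - 363) + 452983) = 347655/(-350/(-381) + 452983) = 347655/(-1/381*(-350) + 452983) = 347655/(350/381 + 452983) = 347655/(172586873/381) = 347655*(381/172586873) = 132456555/172586873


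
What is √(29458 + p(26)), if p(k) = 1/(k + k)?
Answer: √19913621/26 ≈ 171.63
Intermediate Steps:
p(k) = 1/(2*k)
√(29458 + p(26)) = √(29458 + (½)/26) = √(29458 + (½)*(1/26)) = √(29458 + 1/52) = √(1531817/52) = √19913621/26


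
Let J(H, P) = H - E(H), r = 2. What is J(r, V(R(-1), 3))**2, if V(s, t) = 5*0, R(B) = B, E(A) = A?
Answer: 0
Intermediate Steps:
V(s, t) = 0
J(H, P) = 0 (J(H, P) = H - H = 0)
J(r, V(R(-1), 3))**2 = 0**2 = 0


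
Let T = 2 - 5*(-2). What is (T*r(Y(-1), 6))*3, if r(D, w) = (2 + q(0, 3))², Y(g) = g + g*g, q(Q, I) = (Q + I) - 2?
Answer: 324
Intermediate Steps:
T = 12 (T = 2 + 10 = 12)
q(Q, I) = -2 + I + Q (q(Q, I) = (I + Q) - 2 = -2 + I + Q)
Y(g) = g + g²
r(D, w) = 9 (r(D, w) = (2 + (-2 + 3 + 0))² = (2 + 1)² = 3² = 9)
(T*r(Y(-1), 6))*3 = (12*9)*3 = 108*3 = 324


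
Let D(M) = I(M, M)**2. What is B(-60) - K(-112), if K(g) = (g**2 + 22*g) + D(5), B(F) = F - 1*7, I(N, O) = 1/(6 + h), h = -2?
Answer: -162353/16 ≈ -10147.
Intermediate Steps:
I(N, O) = 1/4 (I(N, O) = 1/(6 - 2) = 1/4)
D(M) = 1/16 (D(M) = (1/4)**2 = 1/16)
B(F) = -7 + F (B(F) = F - 7 = -7 + F)
K(g) = 1/16 + g**2 + 22*g (K(g) = (g**2 + 22*g) + 1/16 = 1/16 + g**2 + 22*g)
B(-60) - K(-112) = (-7 - 60) - (1/16 + (-112)**2 + 22*(-112)) = -67 - (1/16 + 12544 - 2464) = -67 - 1*161281/16 = -67 - 161281/16 = -162353/16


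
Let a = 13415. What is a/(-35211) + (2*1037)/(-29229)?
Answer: -155044883/343060773 ≈ -0.45195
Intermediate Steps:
a/(-35211) + (2*1037)/(-29229) = 13415/(-35211) + (2*1037)/(-29229) = 13415*(-1/35211) + 2074*(-1/29229) = -13415/35211 - 2074/29229 = -155044883/343060773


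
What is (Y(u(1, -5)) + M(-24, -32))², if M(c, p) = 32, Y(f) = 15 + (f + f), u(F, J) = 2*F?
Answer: 2601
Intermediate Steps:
Y(f) = 15 + 2*f
(Y(u(1, -5)) + M(-24, -32))² = ((15 + 2*(2*1)) + 32)² = ((15 + 2*2) + 32)² = ((15 + 4) + 32)² = (19 + 32)² = 51² = 2601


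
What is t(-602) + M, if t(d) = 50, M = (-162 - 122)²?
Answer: 80706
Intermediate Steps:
M = 80656 (M = (-284)² = 80656)
t(-602) + M = 50 + 80656 = 80706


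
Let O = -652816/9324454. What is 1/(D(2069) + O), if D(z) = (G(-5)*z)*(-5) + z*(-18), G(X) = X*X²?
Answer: 4662227/5855211305033 ≈ 7.9625e-7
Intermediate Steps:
G(X) = X³
O = -326408/4662227 (O = -652816*1/9324454 = -326408/4662227 ≈ -0.070011)
D(z) = 607*z (D(z) = ((-5)³*z)*(-5) + z*(-18) = -125*z*(-5) - 18*z = 625*z - 18*z = 607*z)
1/(D(2069) + O) = 1/(607*2069 - 326408/4662227) = 1/(1255883 - 326408/4662227) = 1/(5855211305033/4662227) = 4662227/5855211305033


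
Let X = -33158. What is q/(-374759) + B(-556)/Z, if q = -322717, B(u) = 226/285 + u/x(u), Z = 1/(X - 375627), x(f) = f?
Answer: -824031488096/1124277 ≈ -7.3294e+5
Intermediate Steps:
Z = -1/408785 (Z = 1/(-33158 - 375627) = 1/(-408785) = -1/408785 ≈ -2.4463e-6)
B(u) = 511/285 (B(u) = 226/285 + u/u = 226*(1/285) + 1 = 226/285 + 1 = 511/285)
q/(-374759) + B(-556)/Z = -322717/(-374759) + 511/(285*(-1/408785)) = -322717*(-1/374759) + (511/285)*(-408785) = 322717/374759 - 2198833/3 = -824031488096/1124277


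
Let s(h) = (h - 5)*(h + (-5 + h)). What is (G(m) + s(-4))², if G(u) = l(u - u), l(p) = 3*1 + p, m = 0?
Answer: 14400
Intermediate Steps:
s(h) = (-5 + h)*(-5 + 2*h)
l(p) = 3 + p
G(u) = 3 (G(u) = 3 + (u - u) = 3 + 0 = 3)
(G(m) + s(-4))² = (3 + (25 - 15*(-4) + 2*(-4)²))² = (3 + (25 + 60 + 2*16))² = (3 + (25 + 60 + 32))² = (3 + 117)² = 120² = 14400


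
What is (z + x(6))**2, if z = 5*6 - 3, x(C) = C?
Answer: 1089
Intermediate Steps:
z = 27 (z = 30 - 3 = 27)
(z + x(6))**2 = (27 + 6)**2 = 33**2 = 1089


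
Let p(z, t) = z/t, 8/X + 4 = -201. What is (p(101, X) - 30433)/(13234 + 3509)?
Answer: -264169/133944 ≈ -1.9722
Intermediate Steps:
X = -8/205 (X = 8/(-4 - 201) = 8/(-205) = 8*(-1/205) = -8/205 ≈ -0.039024)
(p(101, X) - 30433)/(13234 + 3509) = (101/(-8/205) - 30433)/(13234 + 3509) = (101*(-205/8) - 30433)/16743 = (-20705/8 - 30433)*(1/16743) = -264169/8*1/16743 = -264169/133944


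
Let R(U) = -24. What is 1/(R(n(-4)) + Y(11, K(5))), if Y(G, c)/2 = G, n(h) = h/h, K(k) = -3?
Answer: -½ ≈ -0.50000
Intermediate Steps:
n(h) = 1
Y(G, c) = 2*G
1/(R(n(-4)) + Y(11, K(5))) = 1/(-24 + 2*11) = 1/(-24 + 22) = 1/(-2) = -½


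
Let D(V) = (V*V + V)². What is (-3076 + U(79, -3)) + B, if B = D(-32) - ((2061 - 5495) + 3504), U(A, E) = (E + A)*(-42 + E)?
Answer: 977498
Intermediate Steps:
D(V) = (V + V²)² (D(V) = (V² + V)² = (V + V²)²)
U(A, E) = (-42 + E)*(A + E) (U(A, E) = (A + E)*(-42 + E) = (-42 + E)*(A + E))
B = 983994 (B = (-32)²*(1 - 32)² - ((2061 - 5495) + 3504) = 1024*(-31)² - (-3434 + 3504) = 1024*961 - 1*70 = 984064 - 70 = 983994)
(-3076 + U(79, -3)) + B = (-3076 + ((-3)² - 42*79 - 42*(-3) + 79*(-3))) + 983994 = (-3076 + (9 - 3318 + 126 - 237)) + 983994 = (-3076 - 3420) + 983994 = -6496 + 983994 = 977498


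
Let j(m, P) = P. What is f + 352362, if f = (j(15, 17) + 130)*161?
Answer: 376029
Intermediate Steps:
f = 23667 (f = (17 + 130)*161 = 147*161 = 23667)
f + 352362 = 23667 + 352362 = 376029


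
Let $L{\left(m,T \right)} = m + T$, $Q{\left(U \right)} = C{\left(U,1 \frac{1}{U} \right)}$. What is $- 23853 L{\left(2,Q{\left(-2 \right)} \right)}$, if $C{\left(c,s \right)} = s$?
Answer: $- \frac{71559}{2} \approx -35780.0$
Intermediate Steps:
$Q{\left(U \right)} = \frac{1}{U}$ ($Q{\left(U \right)} = 1 \frac{1}{U} = \frac{1}{U}$)
$L{\left(m,T \right)} = T + m$
$- 23853 L{\left(2,Q{\left(-2 \right)} \right)} = - 23853 \left(\frac{1}{-2} + 2\right) = - 23853 \left(- \frac{1}{2} + 2\right) = \left(-23853\right) \frac{3}{2} = - \frac{71559}{2}$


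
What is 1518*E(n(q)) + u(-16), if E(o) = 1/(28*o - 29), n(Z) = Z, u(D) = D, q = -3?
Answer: -3326/113 ≈ -29.434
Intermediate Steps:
E(o) = 1/(-29 + 28*o)
1518*E(n(q)) + u(-16) = 1518/(-29 + 28*(-3)) - 16 = 1518/(-29 - 84) - 16 = 1518/(-113) - 16 = 1518*(-1/113) - 16 = -1518/113 - 16 = -3326/113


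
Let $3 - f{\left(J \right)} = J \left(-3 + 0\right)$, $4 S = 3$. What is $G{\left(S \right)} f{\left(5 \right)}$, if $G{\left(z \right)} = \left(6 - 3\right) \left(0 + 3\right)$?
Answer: $162$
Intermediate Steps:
$S = \frac{3}{4}$ ($S = \frac{1}{4} \cdot 3 = \frac{3}{4} \approx 0.75$)
$G{\left(z \right)} = 9$ ($G{\left(z \right)} = 3 \cdot 3 = 9$)
$f{\left(J \right)} = 3 + 3 J$ ($f{\left(J \right)} = 3 - J \left(-3 + 0\right) = 3 - J \left(-3\right) = 3 - - 3 J = 3 + 3 J$)
$G{\left(S \right)} f{\left(5 \right)} = 9 \left(3 + 3 \cdot 5\right) = 9 \left(3 + 15\right) = 9 \cdot 18 = 162$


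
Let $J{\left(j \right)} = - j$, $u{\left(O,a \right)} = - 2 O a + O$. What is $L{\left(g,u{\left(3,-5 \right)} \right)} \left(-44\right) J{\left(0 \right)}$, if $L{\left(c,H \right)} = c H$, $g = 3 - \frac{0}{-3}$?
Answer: $0$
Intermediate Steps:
$u{\left(O,a \right)} = O - 2 O a$ ($u{\left(O,a \right)} = - 2 O a + O = O - 2 O a$)
$g = 3$ ($g = 3 - 0 \left(- \frac{1}{3}\right) = 3 - 0 = 3 + 0 = 3$)
$L{\left(c,H \right)} = H c$
$L{\left(g,u{\left(3,-5 \right)} \right)} \left(-44\right) J{\left(0 \right)} = 3 \left(1 - -10\right) 3 \left(-44\right) \left(\left(-1\right) 0\right) = 3 \left(1 + 10\right) 3 \left(-44\right) 0 = 3 \cdot 11 \cdot 3 \left(-44\right) 0 = 33 \cdot 3 \left(-44\right) 0 = 99 \left(-44\right) 0 = \left(-4356\right) 0 = 0$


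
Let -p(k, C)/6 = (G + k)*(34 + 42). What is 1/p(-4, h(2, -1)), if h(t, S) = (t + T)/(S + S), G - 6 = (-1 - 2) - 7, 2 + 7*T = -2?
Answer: 1/3648 ≈ 0.00027412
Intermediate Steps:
T = -4/7 (T = -2/7 + (⅐)*(-2) = -2/7 - 2/7 = -4/7 ≈ -0.57143)
G = -4 (G = 6 + ((-1 - 2) - 7) = 6 + (-3 - 7) = 6 - 10 = -4)
h(t, S) = (-4/7 + t)/(2*S) (h(t, S) = (t - 4/7)/(S + S) = (-4/7 + t)/((2*S)) = (-4/7 + t)*(1/(2*S)) = (-4/7 + t)/(2*S))
p(k, C) = 1824 - 456*k (p(k, C) = -6*(-4 + k)*(34 + 42) = -6*(-4 + k)*76 = -6*(-304 + 76*k) = 1824 - 456*k)
1/p(-4, h(2, -1)) = 1/(1824 - 456*(-4)) = 1/(1824 + 1824) = 1/3648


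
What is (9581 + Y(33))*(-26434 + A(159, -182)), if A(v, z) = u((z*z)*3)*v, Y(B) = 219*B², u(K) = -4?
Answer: -6715309040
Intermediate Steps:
A(v, z) = -4*v
(9581 + Y(33))*(-26434 + A(159, -182)) = (9581 + 219*33²)*(-26434 - 4*159) = (9581 + 219*1089)*(-26434 - 636) = (9581 + 238491)*(-27070) = 248072*(-27070) = -6715309040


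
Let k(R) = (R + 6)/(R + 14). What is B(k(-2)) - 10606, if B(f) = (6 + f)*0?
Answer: -10606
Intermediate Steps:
k(R) = (6 + R)/(14 + R)
B(f) = 0
B(k(-2)) - 10606 = 0 - 10606 = -10606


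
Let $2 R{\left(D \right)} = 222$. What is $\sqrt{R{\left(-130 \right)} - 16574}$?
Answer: $i \sqrt{16463} \approx 128.31 i$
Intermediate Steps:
$R{\left(D \right)} = 111$ ($R{\left(D \right)} = \frac{1}{2} \cdot 222 = 111$)
$\sqrt{R{\left(-130 \right)} - 16574} = \sqrt{111 - 16574} = \sqrt{-16463} = i \sqrt{16463}$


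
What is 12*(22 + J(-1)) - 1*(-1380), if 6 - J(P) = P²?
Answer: 1704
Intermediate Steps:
J(P) = 6 - P²
12*(22 + J(-1)) - 1*(-1380) = 12*(22 + (6 - 1*(-1)²)) - 1*(-1380) = 12*(22 + (6 - 1*1)) + 1380 = 12*(22 + (6 - 1)) + 1380 = 12*(22 + 5) + 1380 = 12*27 + 1380 = 324 + 1380 = 1704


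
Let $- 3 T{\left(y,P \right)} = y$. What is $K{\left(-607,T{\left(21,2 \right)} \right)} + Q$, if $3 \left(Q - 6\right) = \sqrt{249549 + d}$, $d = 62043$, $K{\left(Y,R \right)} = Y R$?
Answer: $4255 + \frac{2 \sqrt{77898}}{3} \approx 4441.1$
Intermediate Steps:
$T{\left(y,P \right)} = - \frac{y}{3}$
$K{\left(Y,R \right)} = R Y$
$Q = 6 + \frac{2 \sqrt{77898}}{3}$ ($Q = 6 + \frac{\sqrt{249549 + 62043}}{3} = 6 + \frac{\sqrt{311592}}{3} = 6 + \frac{2 \sqrt{77898}}{3} \approx 192.07$)
$K{\left(-607,T{\left(21,2 \right)} \right)} + Q = \left(- \frac{1}{3}\right) 21 \left(-607\right) + \left(6 + \frac{2 \sqrt{77898}}{3}\right) = \left(-7\right) \left(-607\right) + \left(6 + \frac{2 \sqrt{77898}}{3}\right) = 4249 + \left(6 + \frac{2 \sqrt{77898}}{3}\right) = 4255 + \frac{2 \sqrt{77898}}{3}$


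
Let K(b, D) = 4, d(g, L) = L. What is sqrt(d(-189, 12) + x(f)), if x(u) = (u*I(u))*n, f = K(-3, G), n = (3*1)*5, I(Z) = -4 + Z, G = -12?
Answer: 2*sqrt(3) ≈ 3.4641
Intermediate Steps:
n = 15 (n = 3*5 = 15)
f = 4
x(u) = 15*u*(-4 + u) (x(u) = (u*(-4 + u))*15 = 15*u*(-4 + u))
sqrt(d(-189, 12) + x(f)) = sqrt(12 + 15*4*(-4 + 4)) = sqrt(12 + 15*4*0) = sqrt(12 + 0) = sqrt(12) = 2*sqrt(3)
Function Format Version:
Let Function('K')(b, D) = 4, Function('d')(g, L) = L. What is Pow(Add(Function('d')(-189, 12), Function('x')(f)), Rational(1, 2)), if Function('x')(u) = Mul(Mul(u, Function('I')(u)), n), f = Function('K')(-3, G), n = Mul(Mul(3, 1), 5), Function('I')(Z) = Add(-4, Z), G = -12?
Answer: Mul(2, Pow(3, Rational(1, 2))) ≈ 3.4641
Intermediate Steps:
n = 15 (n = Mul(3, 5) = 15)
f = 4
Function('x')(u) = Mul(15, u, Add(-4, u)) (Function('x')(u) = Mul(Mul(u, Add(-4, u)), 15) = Mul(15, u, Add(-4, u)))
Pow(Add(Function('d')(-189, 12), Function('x')(f)), Rational(1, 2)) = Pow(Add(12, Mul(15, 4, Add(-4, 4))), Rational(1, 2)) = Pow(Add(12, Mul(15, 4, 0)), Rational(1, 2)) = Pow(Add(12, 0), Rational(1, 2)) = Pow(12, Rational(1, 2)) = Mul(2, Pow(3, Rational(1, 2)))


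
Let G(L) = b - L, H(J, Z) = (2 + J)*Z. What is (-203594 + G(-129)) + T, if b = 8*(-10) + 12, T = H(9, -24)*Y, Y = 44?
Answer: -215149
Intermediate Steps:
H(J, Z) = Z*(2 + J)
T = -11616 (T = -24*(2 + 9)*44 = -24*11*44 = -264*44 = -11616)
b = -68 (b = -80 + 12 = -68)
G(L) = -68 - L
(-203594 + G(-129)) + T = (-203594 + (-68 - 1*(-129))) - 11616 = (-203594 + (-68 + 129)) - 11616 = (-203594 + 61) - 11616 = -203533 - 11616 = -215149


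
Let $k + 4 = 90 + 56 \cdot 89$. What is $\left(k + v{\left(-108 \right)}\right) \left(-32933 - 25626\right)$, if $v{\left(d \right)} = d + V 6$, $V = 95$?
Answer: $-323948388$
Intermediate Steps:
$v{\left(d \right)} = 570 + d$ ($v{\left(d \right)} = d + 95 \cdot 6 = d + 570 = 570 + d$)
$k = 5070$ ($k = -4 + \left(90 + 56 \cdot 89\right) = -4 + \left(90 + 4984\right) = -4 + 5074 = 5070$)
$\left(k + v{\left(-108 \right)}\right) \left(-32933 - 25626\right) = \left(5070 + \left(570 - 108\right)\right) \left(-32933 - 25626\right) = \left(5070 + 462\right) \left(-58559\right) = 5532 \left(-58559\right) = -323948388$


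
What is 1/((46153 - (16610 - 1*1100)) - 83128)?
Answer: -1/52485 ≈ -1.9053e-5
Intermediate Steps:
1/((46153 - (16610 - 1*1100)) - 83128) = 1/((46153 - (16610 - 1100)) - 83128) = 1/((46153 - 1*15510) - 83128) = 1/((46153 - 15510) - 83128) = 1/(30643 - 83128) = 1/(-52485) = -1/52485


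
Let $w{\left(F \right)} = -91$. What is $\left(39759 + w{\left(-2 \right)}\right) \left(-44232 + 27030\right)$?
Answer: $-682368936$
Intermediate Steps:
$\left(39759 + w{\left(-2 \right)}\right) \left(-44232 + 27030\right) = \left(39759 - 91\right) \left(-44232 + 27030\right) = 39668 \left(-17202\right) = -682368936$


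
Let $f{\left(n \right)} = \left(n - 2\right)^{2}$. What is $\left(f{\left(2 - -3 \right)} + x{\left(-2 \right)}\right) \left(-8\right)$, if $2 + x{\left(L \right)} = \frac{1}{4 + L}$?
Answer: $-60$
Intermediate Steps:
$x{\left(L \right)} = -2 + \frac{1}{4 + L}$
$f{\left(n \right)} = \left(-2 + n\right)^{2}$
$\left(f{\left(2 - -3 \right)} + x{\left(-2 \right)}\right) \left(-8\right) = \left(\left(-2 + \left(2 - -3\right)\right)^{2} + \frac{-7 - -4}{4 - 2}\right) \left(-8\right) = \left(\left(-2 + \left(2 + 3\right)\right)^{2} + \frac{-7 + 4}{2}\right) \left(-8\right) = \left(\left(-2 + 5\right)^{2} + \frac{1}{2} \left(-3\right)\right) \left(-8\right) = \left(3^{2} - \frac{3}{2}\right) \left(-8\right) = \left(9 - \frac{3}{2}\right) \left(-8\right) = \frac{15}{2} \left(-8\right) = -60$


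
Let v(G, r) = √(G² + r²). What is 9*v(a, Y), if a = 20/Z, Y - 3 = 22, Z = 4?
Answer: 45*√26 ≈ 229.46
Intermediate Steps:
Y = 25 (Y = 3 + 22 = 25)
a = 5 (a = 20/4 = 20*(¼) = 5)
9*v(a, Y) = 9*√(5² + 25²) = 9*√(25 + 625) = 9*√650 = 9*(5*√26) = 45*√26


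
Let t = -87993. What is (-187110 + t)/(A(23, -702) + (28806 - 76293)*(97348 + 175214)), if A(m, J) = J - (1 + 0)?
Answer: 275103/12943152397 ≈ 2.1255e-5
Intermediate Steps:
A(m, J) = -1 + J (A(m, J) = J - 1*1 = J - 1 = -1 + J)
(-187110 + t)/(A(23, -702) + (28806 - 76293)*(97348 + 175214)) = (-187110 - 87993)/((-1 - 702) + (28806 - 76293)*(97348 + 175214)) = -275103/(-703 - 47487*272562) = -275103/(-703 - 12943151694) = -275103/(-12943152397) = -275103*(-1/12943152397) = 275103/12943152397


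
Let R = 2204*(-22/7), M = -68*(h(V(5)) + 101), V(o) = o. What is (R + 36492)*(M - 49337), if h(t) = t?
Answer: -11702327020/7 ≈ -1.6718e+9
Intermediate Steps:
M = -7208 (M = -68*(5 + 101) = -68*106 = -7208)
R = -48488/7 (R = 2204*(-22*⅐) = 2204*(-22/7) = -48488/7 ≈ -6926.9)
(R + 36492)*(M - 49337) = (-48488/7 + 36492)*(-7208 - 49337) = (206956/7)*(-56545) = -11702327020/7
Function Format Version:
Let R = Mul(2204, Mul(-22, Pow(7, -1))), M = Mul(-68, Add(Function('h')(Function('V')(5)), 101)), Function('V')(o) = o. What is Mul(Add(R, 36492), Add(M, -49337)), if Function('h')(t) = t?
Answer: Rational(-11702327020, 7) ≈ -1.6718e+9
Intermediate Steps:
M = -7208 (M = Mul(-68, Add(5, 101)) = Mul(-68, 106) = -7208)
R = Rational(-48488, 7) (R = Mul(2204, Mul(-22, Rational(1, 7))) = Mul(2204, Rational(-22, 7)) = Rational(-48488, 7) ≈ -6926.9)
Mul(Add(R, 36492), Add(M, -49337)) = Mul(Add(Rational(-48488, 7), 36492), Add(-7208, -49337)) = Mul(Rational(206956, 7), -56545) = Rational(-11702327020, 7)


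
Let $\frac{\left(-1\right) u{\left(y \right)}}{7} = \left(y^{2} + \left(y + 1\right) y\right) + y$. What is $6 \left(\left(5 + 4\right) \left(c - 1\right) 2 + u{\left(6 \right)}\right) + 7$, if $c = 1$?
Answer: $-3521$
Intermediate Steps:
$u{\left(y \right)} = - 7 y - 7 y^{2} - 7 y \left(1 + y\right)$ ($u{\left(y \right)} = - 7 \left(\left(y^{2} + \left(y + 1\right) y\right) + y\right) = - 7 \left(\left(y^{2} + \left(1 + y\right) y\right) + y\right) = - 7 \left(\left(y^{2} + y \left(1 + y\right)\right) + y\right) = - 7 \left(y + y^{2} + y \left(1 + y\right)\right) = - 7 y - 7 y^{2} - 7 y \left(1 + y\right)$)
$6 \left(\left(5 + 4\right) \left(c - 1\right) 2 + u{\left(6 \right)}\right) + 7 = 6 \left(\left(5 + 4\right) \left(1 - 1\right) 2 - 84 \left(1 + 6\right)\right) + 7 = 6 \left(9 \cdot 0 \cdot 2 - 84 \cdot 7\right) + 7 = 6 \left(0 \cdot 2 - 588\right) + 7 = 6 \left(0 - 588\right) + 7 = 6 \left(-588\right) + 7 = -3528 + 7 = -3521$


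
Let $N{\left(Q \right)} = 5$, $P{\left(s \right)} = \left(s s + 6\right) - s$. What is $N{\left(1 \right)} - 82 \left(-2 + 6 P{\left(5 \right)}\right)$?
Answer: $-12623$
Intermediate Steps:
$P{\left(s \right)} = 6 + s^{2} - s$ ($P{\left(s \right)} = \left(s^{2} + 6\right) - s = \left(6 + s^{2}\right) - s = 6 + s^{2} - s$)
$N{\left(1 \right)} - 82 \left(-2 + 6 P{\left(5 \right)}\right) = 5 - 82 \left(-2 + 6 \left(6 + 5^{2} - 5\right)\right) = 5 - 82 \left(-2 + 6 \left(6 + 25 - 5\right)\right) = 5 - 82 \left(-2 + 6 \cdot 26\right) = 5 - 82 \left(-2 + 156\right) = 5 - 12628 = -12623$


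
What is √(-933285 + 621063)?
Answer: I*√312222 ≈ 558.77*I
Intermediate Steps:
√(-933285 + 621063) = √(-312222) = I*√312222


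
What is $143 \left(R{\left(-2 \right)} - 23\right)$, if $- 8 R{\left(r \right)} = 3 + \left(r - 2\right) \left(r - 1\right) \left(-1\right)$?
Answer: $- \frac{25025}{8} \approx -3128.1$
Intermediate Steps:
$R{\left(r \right)} = - \frac{3}{8} + \frac{\left(-1 + r\right) \left(-2 + r\right)}{8}$ ($R{\left(r \right)} = - \frac{3 + \left(r - 2\right) \left(r - 1\right) \left(-1\right)}{8} = - \frac{3 + \left(-2 + r\right) \left(-1 + r\right) \left(-1\right)}{8} = - \frac{3 + \left(-1 + r\right) \left(-2 + r\right) \left(-1\right)}{8} = - \frac{3 - \left(-1 + r\right) \left(-2 + r\right)}{8} = - \frac{3}{8} + \frac{\left(-1 + r\right) \left(-2 + r\right)}{8}$)
$143 \left(R{\left(-2 \right)} - 23\right) = 143 \left(\left(- \frac{1}{8} - - \frac{3}{4} + \frac{\left(-2\right)^{2}}{8}\right) - 23\right) = 143 \left(\left(- \frac{1}{8} + \frac{3}{4} + \frac{1}{8} \cdot 4\right) - 23\right) = 143 \left(\left(- \frac{1}{8} + \frac{3}{4} + \frac{1}{2}\right) - 23\right) = 143 \left(\frac{9}{8} - 23\right) = 143 \left(- \frac{175}{8}\right) = - \frac{25025}{8}$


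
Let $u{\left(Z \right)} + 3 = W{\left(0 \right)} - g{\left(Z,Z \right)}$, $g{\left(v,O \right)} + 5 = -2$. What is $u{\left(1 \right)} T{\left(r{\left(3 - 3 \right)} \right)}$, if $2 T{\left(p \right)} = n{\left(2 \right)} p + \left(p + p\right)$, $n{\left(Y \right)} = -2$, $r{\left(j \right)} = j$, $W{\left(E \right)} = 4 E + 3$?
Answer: $0$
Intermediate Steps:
$g{\left(v,O \right)} = -7$ ($g{\left(v,O \right)} = -5 - 2 = -7$)
$W{\left(E \right)} = 3 + 4 E$
$u{\left(Z \right)} = 7$ ($u{\left(Z \right)} = -3 + \left(\left(3 + 4 \cdot 0\right) - -7\right) = -3 + \left(\left(3 + 0\right) + 7\right) = -3 + \left(3 + 7\right) = -3 + 10 = 7$)
$T{\left(p \right)} = 0$ ($T{\left(p \right)} = \frac{- 2 p + \left(p + p\right)}{2} = \frac{- 2 p + 2 p}{2} = \frac{1}{2} \cdot 0 = 0$)
$u{\left(1 \right)} T{\left(r{\left(3 - 3 \right)} \right)} = 7 \cdot 0 = 0$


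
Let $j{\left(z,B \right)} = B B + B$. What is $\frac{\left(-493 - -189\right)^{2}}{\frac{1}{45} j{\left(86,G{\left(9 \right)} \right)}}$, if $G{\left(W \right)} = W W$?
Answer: $\frac{231040}{369} \approx 626.13$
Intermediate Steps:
$G{\left(W \right)} = W^{2}$
$j{\left(z,B \right)} = B + B^{2}$ ($j{\left(z,B \right)} = B^{2} + B = B + B^{2}$)
$\frac{\left(-493 - -189\right)^{2}}{\frac{1}{45} j{\left(86,G{\left(9 \right)} \right)}} = \frac{\left(-493 - -189\right)^{2}}{\frac{1}{45} \cdot 9^{2} \left(1 + 9^{2}\right)} = \frac{\left(-493 + 189\right)^{2}}{\frac{1}{45} \cdot 81 \left(1 + 81\right)} = \frac{\left(-304\right)^{2}}{\frac{1}{45} \cdot 81 \cdot 82} = \frac{92416}{\frac{1}{45} \cdot 6642} = \frac{92416}{\frac{738}{5}} = 92416 \cdot \frac{5}{738} = \frac{231040}{369}$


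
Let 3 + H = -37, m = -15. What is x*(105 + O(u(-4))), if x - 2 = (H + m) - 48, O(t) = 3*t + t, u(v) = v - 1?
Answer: -8585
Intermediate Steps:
u(v) = -1 + v
H = -40 (H = -3 - 37 = -40)
O(t) = 4*t
x = -101 (x = 2 + ((-40 - 15) - 48) = 2 + (-55 - 48) = 2 - 103 = -101)
x*(105 + O(u(-4))) = -101*(105 + 4*(-1 - 4)) = -101*(105 + 4*(-5)) = -101*(105 - 20) = -101*85 = -8585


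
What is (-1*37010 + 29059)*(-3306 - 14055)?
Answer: 138037311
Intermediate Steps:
(-1*37010 + 29059)*(-3306 - 14055) = (-37010 + 29059)*(-17361) = -7951*(-17361) = 138037311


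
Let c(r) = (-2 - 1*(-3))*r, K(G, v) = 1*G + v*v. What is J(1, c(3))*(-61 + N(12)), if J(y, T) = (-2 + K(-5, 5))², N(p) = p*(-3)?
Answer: -31428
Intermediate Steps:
K(G, v) = G + v²
c(r) = r (c(r) = (-2 + 3)*r = 1*r = r)
N(p) = -3*p
J(y, T) = 324 (J(y, T) = (-2 + (-5 + 5²))² = (-2 + (-5 + 25))² = (-2 + 20)² = 18² = 324)
J(1, c(3))*(-61 + N(12)) = 324*(-61 - 3*12) = 324*(-61 - 36) = 324*(-97) = -31428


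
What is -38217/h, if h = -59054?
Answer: 38217/59054 ≈ 0.64715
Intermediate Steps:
-38217/h = -38217/(-59054) = -38217*(-1/59054) = 38217/59054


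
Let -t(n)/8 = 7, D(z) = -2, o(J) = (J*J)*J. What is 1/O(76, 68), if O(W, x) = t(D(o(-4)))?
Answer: -1/56 ≈ -0.017857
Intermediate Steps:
o(J) = J**3 (o(J) = J**2*J = J**3)
t(n) = -56 (t(n) = -8*7 = -56)
O(W, x) = -56
1/O(76, 68) = 1/(-56) = -1/56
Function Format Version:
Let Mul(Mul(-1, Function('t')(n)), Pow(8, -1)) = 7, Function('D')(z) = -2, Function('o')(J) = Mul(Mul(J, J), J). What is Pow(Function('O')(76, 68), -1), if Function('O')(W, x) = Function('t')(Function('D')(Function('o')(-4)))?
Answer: Rational(-1, 56) ≈ -0.017857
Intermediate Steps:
Function('o')(J) = Pow(J, 3) (Function('o')(J) = Mul(Pow(J, 2), J) = Pow(J, 3))
Function('t')(n) = -56 (Function('t')(n) = Mul(-8, 7) = -56)
Function('O')(W, x) = -56
Pow(Function('O')(76, 68), -1) = Pow(-56, -1) = Rational(-1, 56)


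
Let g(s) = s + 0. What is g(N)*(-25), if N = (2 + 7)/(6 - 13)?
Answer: 225/7 ≈ 32.143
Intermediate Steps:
N = -9/7 (N = 9/(-7) = 9*(-⅐) = -9/7 ≈ -1.2857)
g(s) = s
g(N)*(-25) = -9/7*(-25) = 225/7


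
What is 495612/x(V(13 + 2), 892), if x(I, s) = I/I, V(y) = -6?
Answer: 495612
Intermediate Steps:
x(I, s) = 1
495612/x(V(13 + 2), 892) = 495612/1 = 495612*1 = 495612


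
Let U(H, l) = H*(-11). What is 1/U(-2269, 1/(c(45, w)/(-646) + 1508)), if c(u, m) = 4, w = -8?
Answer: 1/24959 ≈ 4.0066e-5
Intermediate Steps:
U(H, l) = -11*H
1/U(-2269, 1/(c(45, w)/(-646) + 1508)) = 1/(-11*(-2269)) = 1/24959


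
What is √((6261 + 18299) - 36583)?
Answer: I*√12023 ≈ 109.65*I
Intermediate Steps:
√((6261 + 18299) - 36583) = √(24560 - 36583) = √(-12023) = I*√12023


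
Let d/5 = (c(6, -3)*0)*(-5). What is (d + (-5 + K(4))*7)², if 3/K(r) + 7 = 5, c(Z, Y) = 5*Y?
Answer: 8281/4 ≈ 2070.3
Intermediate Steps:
K(r) = -3/2 (K(r) = 3/(-7 + 5) = 3/(-2) = 3*(-½) = -3/2)
d = 0 (d = 5*(((5*(-3))*0)*(-5)) = 5*(-15*0*(-5)) = 5*(0*(-5)) = 5*0 = 0)
(d + (-5 + K(4))*7)² = (0 + (-5 - 3/2)*7)² = (0 - 13/2*7)² = (0 - 91/2)² = (-91/2)² = 8281/4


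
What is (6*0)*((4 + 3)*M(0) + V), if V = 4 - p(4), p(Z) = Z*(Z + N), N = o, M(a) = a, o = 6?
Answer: 0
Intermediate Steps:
N = 6
p(Z) = Z*(6 + Z) (p(Z) = Z*(Z + 6) = Z*(6 + Z))
V = -36 (V = 4 - 4*(6 + 4) = 4 - 4*10 = 4 - 1*40 = 4 - 40 = -36)
(6*0)*((4 + 3)*M(0) + V) = (6*0)*((4 + 3)*0 - 36) = 0*(7*0 - 36) = 0*(0 - 36) = 0*(-36) = 0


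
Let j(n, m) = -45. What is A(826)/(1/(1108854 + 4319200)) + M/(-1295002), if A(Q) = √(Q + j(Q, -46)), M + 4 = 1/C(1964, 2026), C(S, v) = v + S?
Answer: 15959/5167057980 + 5428054*√781 ≈ 1.5169e+8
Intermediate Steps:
C(S, v) = S + v
M = -15959/3990 (M = -4 + 1/(1964 + 2026) = -4 + 1/3990 = -15959/3990 ≈ -3.9997)
A(Q) = √(-45 + Q) (A(Q) = √(Q - 45) = √(-45 + Q))
A(826)/(1/(1108854 + 4319200)) + M/(-1295002) = √(-45 + 826)/(1/(1108854 + 4319200)) - 15959/3990/(-1295002) = √781/(1/5428054) - 15959/3990*(-1/1295002) = √781/(1/5428054) + 15959/5167057980 = √781*5428054 + 15959/5167057980 = 5428054*√781 + 15959/5167057980 = 15959/5167057980 + 5428054*√781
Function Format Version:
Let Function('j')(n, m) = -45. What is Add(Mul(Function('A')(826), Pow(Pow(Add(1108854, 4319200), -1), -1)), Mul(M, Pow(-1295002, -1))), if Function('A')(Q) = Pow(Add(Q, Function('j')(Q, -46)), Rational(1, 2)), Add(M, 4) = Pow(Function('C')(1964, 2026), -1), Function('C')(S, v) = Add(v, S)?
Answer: Add(Rational(15959, 5167057980), Mul(5428054, Pow(781, Rational(1, 2)))) ≈ 1.5169e+8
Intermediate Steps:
Function('C')(S, v) = Add(S, v)
M = Rational(-15959, 3990) (M = Add(-4, Pow(Add(1964, 2026), -1)) = Add(-4, Pow(3990, -1)) = Add(-4, Rational(1, 3990)) = Rational(-15959, 3990) ≈ -3.9997)
Function('A')(Q) = Pow(Add(-45, Q), Rational(1, 2)) (Function('A')(Q) = Pow(Add(Q, -45), Rational(1, 2)) = Pow(Add(-45, Q), Rational(1, 2)))
Add(Mul(Function('A')(826), Pow(Pow(Add(1108854, 4319200), -1), -1)), Mul(M, Pow(-1295002, -1))) = Add(Mul(Pow(Add(-45, 826), Rational(1, 2)), Pow(Pow(Add(1108854, 4319200), -1), -1)), Mul(Rational(-15959, 3990), Pow(-1295002, -1))) = Add(Mul(Pow(781, Rational(1, 2)), Pow(Pow(5428054, -1), -1)), Mul(Rational(-15959, 3990), Rational(-1, 1295002))) = Add(Mul(Pow(781, Rational(1, 2)), Pow(Rational(1, 5428054), -1)), Rational(15959, 5167057980)) = Add(Mul(Pow(781, Rational(1, 2)), 5428054), Rational(15959, 5167057980)) = Add(Mul(5428054, Pow(781, Rational(1, 2))), Rational(15959, 5167057980)) = Add(Rational(15959, 5167057980), Mul(5428054, Pow(781, Rational(1, 2))))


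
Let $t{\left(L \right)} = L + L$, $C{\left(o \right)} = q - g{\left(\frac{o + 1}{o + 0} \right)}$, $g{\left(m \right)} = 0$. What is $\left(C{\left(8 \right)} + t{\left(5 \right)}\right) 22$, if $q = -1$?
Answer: $198$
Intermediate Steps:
$C{\left(o \right)} = -1$ ($C{\left(o \right)} = -1 - 0 = -1 + 0 = -1$)
$t{\left(L \right)} = 2 L$
$\left(C{\left(8 \right)} + t{\left(5 \right)}\right) 22 = \left(-1 + 2 \cdot 5\right) 22 = \left(-1 + 10\right) 22 = 9 \cdot 22 = 198$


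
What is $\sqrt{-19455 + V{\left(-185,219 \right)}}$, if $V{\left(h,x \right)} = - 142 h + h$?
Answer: $\sqrt{6630} \approx 81.425$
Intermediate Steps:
$V{\left(h,x \right)} = - 141 h$
$\sqrt{-19455 + V{\left(-185,219 \right)}} = \sqrt{-19455 - -26085} = \sqrt{-19455 + 26085} = \sqrt{6630}$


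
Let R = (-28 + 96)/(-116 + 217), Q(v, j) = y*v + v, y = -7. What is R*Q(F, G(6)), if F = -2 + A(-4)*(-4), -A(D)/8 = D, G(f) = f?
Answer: 53040/101 ≈ 525.15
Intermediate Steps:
A(D) = -8*D
F = -130 (F = -2 - 8*(-4)*(-4) = -2 + 32*(-4) = -2 - 128 = -130)
Q(v, j) = -6*v (Q(v, j) = -7*v + v = -6*v)
R = 68/101 ≈ 0.67327
R*Q(F, G(6)) = 68*(-6*(-130))/101 = (68/101)*780 = 53040/101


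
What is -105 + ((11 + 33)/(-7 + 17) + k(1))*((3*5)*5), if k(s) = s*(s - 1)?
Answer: 225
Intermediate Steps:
k(s) = s*(-1 + s)
-105 + ((11 + 33)/(-7 + 17) + k(1))*((3*5)*5) = -105 + ((11 + 33)/(-7 + 17) + 1*(-1 + 1))*((3*5)*5) = -105 + (44/10 + 1*0)*(15*5) = -105 + (44*(⅒) + 0)*75 = -105 + (22/5 + 0)*75 = -105 + (22/5)*75 = -105 + 330 = 225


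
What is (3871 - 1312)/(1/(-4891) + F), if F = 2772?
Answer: 12516069/13557851 ≈ 0.92316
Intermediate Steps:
(3871 - 1312)/(1/(-4891) + F) = (3871 - 1312)/(1/(-4891) + 2772) = 2559/(-1/4891 + 2772) = 2559/(13557851/4891) = 2559*(4891/13557851) = 12516069/13557851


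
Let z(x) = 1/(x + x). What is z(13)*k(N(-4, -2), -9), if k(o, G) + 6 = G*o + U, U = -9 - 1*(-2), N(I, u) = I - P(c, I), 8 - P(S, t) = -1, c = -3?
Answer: 4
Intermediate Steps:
P(S, t) = 9 (P(S, t) = 8 - 1*(-1) = 8 + 1 = 9)
N(I, u) = -9 + I (N(I, u) = I - 1*9 = I - 9 = -9 + I)
z(x) = 1/(2*x)
U = -7 (U = -9 + 2 = -7)
k(o, G) = -13 + G*o (k(o, G) = -6 + (G*o - 7) = -6 + (-7 + G*o) = -13 + G*o)
z(13)*k(N(-4, -2), -9) = ((1/2)/13)*(-13 - 9*(-9 - 4)) = ((1/2)*(1/13))*(-13 - 9*(-13)) = (-13 + 117)/26 = (1/26)*104 = 4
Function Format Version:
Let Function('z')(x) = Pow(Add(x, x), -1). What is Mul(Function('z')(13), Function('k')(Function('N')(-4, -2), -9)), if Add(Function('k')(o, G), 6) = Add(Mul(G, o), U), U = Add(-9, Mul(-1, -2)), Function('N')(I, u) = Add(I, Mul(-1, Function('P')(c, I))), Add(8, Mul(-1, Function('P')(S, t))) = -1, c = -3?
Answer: 4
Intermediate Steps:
Function('P')(S, t) = 9 (Function('P')(S, t) = Add(8, Mul(-1, -1)) = Add(8, 1) = 9)
Function('N')(I, u) = Add(-9, I) (Function('N')(I, u) = Add(I, Mul(-1, 9)) = Add(I, -9) = Add(-9, I))
Function('z')(x) = Mul(Rational(1, 2), Pow(x, -1)) (Function('z')(x) = Pow(Mul(2, x), -1) = Mul(Rational(1, 2), Pow(x, -1)))
U = -7 (U = Add(-9, 2) = -7)
Function('k')(o, G) = Add(-13, Mul(G, o)) (Function('k')(o, G) = Add(-6, Add(Mul(G, o), -7)) = Add(-6, Add(-7, Mul(G, o))) = Add(-13, Mul(G, o)))
Mul(Function('z')(13), Function('k')(Function('N')(-4, -2), -9)) = Mul(Mul(Rational(1, 2), Pow(13, -1)), Add(-13, Mul(-9, Add(-9, -4)))) = Mul(Mul(Rational(1, 2), Rational(1, 13)), Add(-13, Mul(-9, -13))) = Mul(Rational(1, 26), Add(-13, 117)) = Mul(Rational(1, 26), 104) = 4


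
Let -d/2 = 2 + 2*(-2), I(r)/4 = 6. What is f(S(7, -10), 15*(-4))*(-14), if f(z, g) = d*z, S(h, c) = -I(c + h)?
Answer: 1344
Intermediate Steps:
I(r) = 24 (I(r) = 4*6 = 24)
S(h, c) = -24 (S(h, c) = -1*24 = -24)
d = 4 (d = -2*(2 + 2*(-2)) = -2*(2 - 4) = -2*(-2) = 4)
f(z, g) = 4*z
f(S(7, -10), 15*(-4))*(-14) = (4*(-24))*(-14) = -96*(-14) = 1344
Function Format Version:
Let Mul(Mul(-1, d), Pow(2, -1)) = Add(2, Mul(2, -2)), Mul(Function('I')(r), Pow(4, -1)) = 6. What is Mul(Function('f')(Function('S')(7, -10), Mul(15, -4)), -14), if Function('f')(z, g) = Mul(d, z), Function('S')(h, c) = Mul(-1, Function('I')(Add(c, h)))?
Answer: 1344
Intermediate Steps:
Function('I')(r) = 24 (Function('I')(r) = Mul(4, 6) = 24)
Function('S')(h, c) = -24 (Function('S')(h, c) = Mul(-1, 24) = -24)
d = 4 (d = Mul(-2, Add(2, Mul(2, -2))) = Mul(-2, Add(2, -4)) = Mul(-2, -2) = 4)
Function('f')(z, g) = Mul(4, z)
Mul(Function('f')(Function('S')(7, -10), Mul(15, -4)), -14) = Mul(Mul(4, -24), -14) = Mul(-96, -14) = 1344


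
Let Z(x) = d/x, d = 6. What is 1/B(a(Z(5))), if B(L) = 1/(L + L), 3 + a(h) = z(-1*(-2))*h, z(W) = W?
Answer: -6/5 ≈ -1.2000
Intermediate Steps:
Z(x) = 6/x
a(h) = -3 + 2*h (a(h) = -3 + (-1*(-2))*h = -3 + 2*h)
B(L) = 1/(2*L)
1/B(a(Z(5))) = 1/(1/(2*(-3 + 2*(6/5)))) = 1/(1/(2*(-3 + 12/5))) = 1/(1/(2*(-3/5))) = 1/((1/2)*(-5/3)) = 1/(-5/6) = -6/5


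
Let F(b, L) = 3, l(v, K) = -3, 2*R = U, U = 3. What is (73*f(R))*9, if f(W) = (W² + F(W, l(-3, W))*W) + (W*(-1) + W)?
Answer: 17739/4 ≈ 4434.8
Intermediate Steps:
R = 3/2 (R = (½)*3 = 3/2 ≈ 1.5000)
f(W) = W² + 3*W (f(W) = (W² + 3*W) + (W*(-1) + W) = (W² + 3*W) + (-W + W) = (W² + 3*W) + 0 = W² + 3*W)
(73*f(R))*9 = (73*(3*(3 + 3/2)/2))*9 = (73*((3/2)*(9/2)))*9 = (73*(27/4))*9 = (1971/4)*9 = 17739/4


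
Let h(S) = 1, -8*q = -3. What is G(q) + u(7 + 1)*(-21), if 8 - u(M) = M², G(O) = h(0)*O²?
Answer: 75273/64 ≈ 1176.1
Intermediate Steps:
q = 3/8 (q = -⅛*(-3) = 3/8 ≈ 0.37500)
G(O) = O² (G(O) = 1*O² = O²)
u(M) = 8 - M²
G(q) + u(7 + 1)*(-21) = (3/8)² + (8 - (7 + 1)²)*(-21) = 9/64 + (8 - 1*8²)*(-21) = 9/64 + (8 - 1*64)*(-21) = 9/64 + (8 - 64)*(-21) = 9/64 - 56*(-21) = 9/64 + 1176 = 75273/64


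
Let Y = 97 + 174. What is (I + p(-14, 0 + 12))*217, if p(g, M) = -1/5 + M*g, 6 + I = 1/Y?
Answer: -51219812/1355 ≈ -37801.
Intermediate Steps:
Y = 271
I = -1625/271 (I = -6 + 1/271 = -1625/271 ≈ -5.9963)
p(g, M) = -⅕ + M*g (p(g, M) = -1*⅕ + M*g = -⅕ + M*g)
(I + p(-14, 0 + 12))*217 = (-1625/271 + (-⅕ + (0 + 12)*(-14)))*217 = (-1625/271 + (-⅕ + 12*(-14)))*217 = (-1625/271 + (-⅕ - 168))*217 = (-1625/271 - 841/5)*217 = -236036/1355*217 = -51219812/1355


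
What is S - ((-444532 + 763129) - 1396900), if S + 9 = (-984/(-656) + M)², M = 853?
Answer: 7233857/4 ≈ 1.8085e+6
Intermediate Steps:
S = 2920645/4 (S = -9 + (-984/(-656) + 853)² = -9 + (-984*(-1/656) + 853)² = -9 + (3/2 + 853)² = -9 + (1709/2)² = -9 + 2920681/4 = 2920645/4 ≈ 7.3016e+5)
S - ((-444532 + 763129) - 1396900) = 2920645/4 - ((-444532 + 763129) - 1396900) = 2920645/4 - (318597 - 1396900) = 2920645/4 - 1*(-1078303) = 2920645/4 + 1078303 = 7233857/4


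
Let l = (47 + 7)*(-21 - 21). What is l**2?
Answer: 5143824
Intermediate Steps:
l = -2268 (l = 54*(-42) = -2268)
l**2 = (-2268)**2 = 5143824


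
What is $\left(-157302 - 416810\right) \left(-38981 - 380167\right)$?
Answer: $240637896576$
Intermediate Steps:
$\left(-157302 - 416810\right) \left(-38981 - 380167\right) = \left(-574112\right) \left(-419148\right) = 240637896576$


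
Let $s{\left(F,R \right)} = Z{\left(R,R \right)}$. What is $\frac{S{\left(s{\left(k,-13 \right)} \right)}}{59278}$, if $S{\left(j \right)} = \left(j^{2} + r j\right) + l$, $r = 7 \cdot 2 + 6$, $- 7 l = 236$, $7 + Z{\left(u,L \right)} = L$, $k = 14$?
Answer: $- \frac{118}{207473} \approx -0.00056875$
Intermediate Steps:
$Z{\left(u,L \right)} = -7 + L$
$s{\left(F,R \right)} = -7 + R$
$l = - \frac{236}{7}$ ($l = \left(- \frac{1}{7}\right) 236 = - \frac{236}{7} \approx -33.714$)
$r = 20$ ($r = 14 + 6 = 20$)
$S{\left(j \right)} = - \frac{236}{7} + j^{2} + 20 j$ ($S{\left(j \right)} = \left(j^{2} + 20 j\right) - \frac{236}{7} = - \frac{236}{7} + j^{2} + 20 j$)
$\frac{S{\left(s{\left(k,-13 \right)} \right)}}{59278} = \frac{- \frac{236}{7} + \left(-7 - 13\right)^{2} + 20 \left(-7 - 13\right)}{59278} = \left(- \frac{236}{7} + \left(-20\right)^{2} + 20 \left(-20\right)\right) \frac{1}{59278} = \left(- \frac{236}{7} + 400 - 400\right) \frac{1}{59278} = \left(- \frac{236}{7}\right) \frac{1}{59278} = - \frac{118}{207473}$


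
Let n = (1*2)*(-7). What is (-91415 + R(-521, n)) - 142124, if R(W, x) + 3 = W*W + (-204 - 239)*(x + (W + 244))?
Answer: 166812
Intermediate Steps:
n = -14 (n = 2*(-7) = -14)
R(W, x) = -108095 + W² - 443*W - 443*x (R(W, x) = -3 + (W*W + (-204 - 239)*(x + (W + 244))) = -3 + (W² - 443*(x + (244 + W))) = -3 + (W² - 443*(244 + W + x)) = -3 + (W² + (-108092 - 443*W - 443*x)) = -3 + (-108092 + W² - 443*W - 443*x) = -108095 + W² - 443*W - 443*x)
(-91415 + R(-521, n)) - 142124 = (-91415 + (-108095 + (-521)² - 443*(-521) - 443*(-14))) - 142124 = (-91415 + (-108095 + 271441 + 230803 + 6202)) - 142124 = (-91415 + 400351) - 142124 = 308936 - 142124 = 166812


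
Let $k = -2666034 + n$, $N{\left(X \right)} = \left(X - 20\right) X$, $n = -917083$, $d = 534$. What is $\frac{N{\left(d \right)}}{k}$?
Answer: $- \frac{274476}{3583117} \approx -0.076603$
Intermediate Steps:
$N{\left(X \right)} = X \left(-20 + X\right)$ ($N{\left(X \right)} = \left(-20 + X\right) X = X \left(-20 + X\right)$)
$k = -3583117$ ($k = -2666034 - 917083 = -3583117$)
$\frac{N{\left(d \right)}}{k} = \frac{534 \left(-20 + 534\right)}{-3583117} = 534 \cdot 514 \left(- \frac{1}{3583117}\right) = 274476 \left(- \frac{1}{3583117}\right) = - \frac{274476}{3583117}$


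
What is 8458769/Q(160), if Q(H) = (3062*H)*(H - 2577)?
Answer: -8458769/1184136640 ≈ -0.0071434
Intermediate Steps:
Q(H) = 3062*H*(-2577 + H) (Q(H) = (3062*H)*(-2577 + H) = 3062*H*(-2577 + H))
8458769/Q(160) = 8458769/((3062*160*(-2577 + 160))) = 8458769/((3062*160*(-2417))) = 8458769/(-1184136640) = 8458769*(-1/1184136640) = -8458769/1184136640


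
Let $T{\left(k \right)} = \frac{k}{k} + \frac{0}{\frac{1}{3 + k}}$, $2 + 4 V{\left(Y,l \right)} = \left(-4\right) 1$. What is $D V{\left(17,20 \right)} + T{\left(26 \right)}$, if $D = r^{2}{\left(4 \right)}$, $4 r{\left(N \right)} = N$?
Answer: $- \frac{1}{2} \approx -0.5$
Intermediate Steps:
$r{\left(N \right)} = \frac{N}{4}$
$V{\left(Y,l \right)} = - \frac{3}{2}$ ($V{\left(Y,l \right)} = - \frac{1}{2} + \frac{\left(-4\right) 1}{4} = - \frac{1}{2} + \frac{1}{4} \left(-4\right) = - \frac{1}{2} - 1 = - \frac{3}{2}$)
$T{\left(k \right)} = 1$ ($T{\left(k \right)} = 1 + 0 \left(3 + k\right) = 1 + 0 = 1$)
$D = 1$ ($D = \left(\frac{1}{4} \cdot 4\right)^{2} = 1^{2} = 1$)
$D V{\left(17,20 \right)} + T{\left(26 \right)} = 1 \left(- \frac{3}{2}\right) + 1 = - \frac{3}{2} + 1 = - \frac{1}{2}$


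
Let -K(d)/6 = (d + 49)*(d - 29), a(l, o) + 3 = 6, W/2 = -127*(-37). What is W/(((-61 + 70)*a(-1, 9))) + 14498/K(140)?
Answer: 21899489/62937 ≈ 347.96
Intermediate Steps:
W = 9398 (W = 2*(-127*(-37)) = 2*4699 = 9398)
a(l, o) = 3 (a(l, o) = -3 + 6 = 3)
K(d) = -6*(-29 + d)*(49 + d) (K(d) = -6*(d + 49)*(d - 29) = -6*(49 + d)*(-29 + d) = -6*(-29 + d)*(49 + d))
W/(((-61 + 70)*a(-1, 9))) + 14498/K(140) = 9398/(((-61 + 70)*3)) + 14498/(8526 - 120*140 - 6*140²) = 9398/((9*3)) + 14498/(8526 - 16800 - 6*19600) = 9398/27 + 14498/(8526 - 16800 - 117600) = 9398*(1/27) + 14498/(-125874) = 9398/27 + 14498*(-1/125874) = 9398/27 - 7249/62937 = 21899489/62937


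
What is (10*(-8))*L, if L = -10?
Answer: 800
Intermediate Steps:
(10*(-8))*L = (10*(-8))*(-10) = -80*(-10) = 800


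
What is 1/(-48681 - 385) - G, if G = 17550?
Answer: -861108301/49066 ≈ -17550.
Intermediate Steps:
1/(-48681 - 385) - G = 1/(-48681 - 385) - 1*17550 = 1/(-49066) - 17550 = -1/49066 - 17550 = -861108301/49066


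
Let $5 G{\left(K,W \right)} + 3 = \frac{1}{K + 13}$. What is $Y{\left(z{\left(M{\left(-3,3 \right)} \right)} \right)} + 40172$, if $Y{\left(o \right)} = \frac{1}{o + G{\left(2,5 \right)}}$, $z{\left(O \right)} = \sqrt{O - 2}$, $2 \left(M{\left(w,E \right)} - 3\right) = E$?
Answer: $\frac{974298116}{24253} + \frac{5625 \sqrt{10}}{24253} \approx 40173.0$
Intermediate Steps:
$M{\left(w,E \right)} = 3 + \frac{E}{2}$
$G{\left(K,W \right)} = - \frac{3}{5} + \frac{1}{5 \left(13 + K\right)}$ ($G{\left(K,W \right)} = - \frac{3}{5} + \frac{1}{5 \left(K + 13\right)} = - \frac{3}{5} + \frac{1}{5 \left(13 + K\right)}$)
$z{\left(O \right)} = \sqrt{-2 + O}$
$Y{\left(o \right)} = \frac{1}{- \frac{44}{75} + o}$ ($Y{\left(o \right)} = \frac{1}{o + \frac{-38 - 6}{5 \left(13 + 2\right)}} = \frac{1}{o + \frac{-38 - 6}{5 \cdot 15}} = \frac{1}{o + \frac{1}{5} \cdot \frac{1}{15} \left(-44\right)} = \frac{1}{o - \frac{44}{75}} = \frac{1}{- \frac{44}{75} + o}$)
$Y{\left(z{\left(M{\left(-3,3 \right)} \right)} \right)} + 40172 = \frac{75}{-44 + 75 \sqrt{-2 + \left(3 + \frac{1}{2} \cdot 3\right)}} + 40172 = \frac{75}{-44 + 75 \sqrt{-2 + \left(3 + \frac{3}{2}\right)}} + 40172 = \frac{75}{-44 + 75 \sqrt{-2 + \frac{9}{2}}} + 40172 = \frac{75}{-44 + 75 \sqrt{\frac{5}{2}}} + 40172 = \frac{75}{-44 + 75 \frac{\sqrt{10}}{2}} + 40172 = \frac{75}{-44 + \frac{75 \sqrt{10}}{2}} + 40172 = 40172 + \frac{75}{-44 + \frac{75 \sqrt{10}}{2}}$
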